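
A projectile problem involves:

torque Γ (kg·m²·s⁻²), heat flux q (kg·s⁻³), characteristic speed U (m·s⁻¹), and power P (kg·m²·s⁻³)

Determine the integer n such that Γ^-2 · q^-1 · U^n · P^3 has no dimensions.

Balance the L exponent: (1)·n from U, plus −2·(2) − (0) + 3·(2) = 2 from the rest, must sum to zero.
n + 2 = 0, so n = -2.

-2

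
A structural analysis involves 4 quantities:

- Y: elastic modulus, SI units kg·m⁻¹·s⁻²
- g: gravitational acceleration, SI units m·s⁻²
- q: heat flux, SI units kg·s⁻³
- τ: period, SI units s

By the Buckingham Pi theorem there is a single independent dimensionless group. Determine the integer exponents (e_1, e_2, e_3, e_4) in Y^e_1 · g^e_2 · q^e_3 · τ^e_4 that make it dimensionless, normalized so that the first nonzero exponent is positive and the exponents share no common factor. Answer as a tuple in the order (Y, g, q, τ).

(1, 1, -1, 1)

M: e_1·(1) + e_2·(0) + e_3·(1) + e_4·(0) = 0
L: e_1·(-1) + e_2·(1) + e_3·(0) + e_4·(0) = 0
T: e_1·(-2) + e_2·(-2) + e_3·(-3) + e_4·(1) = 0
Solving this homogeneous linear system for the smallest-integer solution (first nonzero entry positive) gives (1, 1, -1, 1).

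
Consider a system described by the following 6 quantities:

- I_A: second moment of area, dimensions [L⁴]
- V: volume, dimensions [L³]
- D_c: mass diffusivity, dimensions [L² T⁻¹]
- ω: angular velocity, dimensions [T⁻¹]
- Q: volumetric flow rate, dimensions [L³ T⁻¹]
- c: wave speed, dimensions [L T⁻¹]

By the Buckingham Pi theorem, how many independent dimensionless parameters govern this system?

4

There are 6 variables and 2 base dimensions (L, T).
The dimension matrix has rank 2.
Independent dimensionless groups: 6 − 2 = 4.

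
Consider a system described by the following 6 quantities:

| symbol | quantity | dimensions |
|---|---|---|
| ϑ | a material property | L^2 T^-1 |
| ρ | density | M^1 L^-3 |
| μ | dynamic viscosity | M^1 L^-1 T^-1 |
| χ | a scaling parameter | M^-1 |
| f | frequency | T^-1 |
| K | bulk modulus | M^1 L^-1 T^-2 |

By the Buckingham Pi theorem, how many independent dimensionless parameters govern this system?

There are 6 variables and 3 base dimensions (M, L, T).
The dimension matrix has rank 3.
Independent dimensionless groups: 6 − 3 = 3.

3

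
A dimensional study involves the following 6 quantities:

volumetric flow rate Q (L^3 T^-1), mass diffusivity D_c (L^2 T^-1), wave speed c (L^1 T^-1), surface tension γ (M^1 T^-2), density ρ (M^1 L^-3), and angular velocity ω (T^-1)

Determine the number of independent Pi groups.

3

There are 6 variables and 3 base dimensions (M, L, T).
The dimension matrix has rank 3.
Independent dimensionless groups: 6 − 3 = 3.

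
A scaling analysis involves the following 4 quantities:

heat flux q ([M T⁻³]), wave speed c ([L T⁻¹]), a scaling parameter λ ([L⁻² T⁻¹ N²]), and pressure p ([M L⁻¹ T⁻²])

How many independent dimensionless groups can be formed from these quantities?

1

There are 4 variables and 4 base dimensions (M, L, T, N).
The dimension matrix has rank 3 (less than 4: the dimension vectors are linearly dependent).
Independent dimensionless groups: 4 − 3 = 1.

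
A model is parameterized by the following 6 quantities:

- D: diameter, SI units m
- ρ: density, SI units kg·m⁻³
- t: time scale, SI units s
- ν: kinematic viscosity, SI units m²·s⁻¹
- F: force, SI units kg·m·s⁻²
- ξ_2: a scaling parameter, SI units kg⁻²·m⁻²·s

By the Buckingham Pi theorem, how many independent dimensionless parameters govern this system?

There are 6 variables and 3 base dimensions (M, L, T).
The dimension matrix has rank 3.
Independent dimensionless groups: 6 − 3 = 3.

3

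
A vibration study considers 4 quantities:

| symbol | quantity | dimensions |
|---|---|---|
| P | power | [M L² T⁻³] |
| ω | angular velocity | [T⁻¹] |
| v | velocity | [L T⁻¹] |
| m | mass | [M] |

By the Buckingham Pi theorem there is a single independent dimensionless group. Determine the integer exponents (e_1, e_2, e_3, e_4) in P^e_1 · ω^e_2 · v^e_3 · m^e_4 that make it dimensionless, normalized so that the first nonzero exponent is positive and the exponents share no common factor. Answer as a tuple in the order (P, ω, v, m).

M: e_1·(1) + e_2·(0) + e_3·(0) + e_4·(1) = 0
L: e_1·(2) + e_2·(0) + e_3·(1) + e_4·(0) = 0
T: e_1·(-3) + e_2·(-1) + e_3·(-1) + e_4·(0) = 0
Solving this homogeneous linear system for the smallest-integer solution (first nonzero entry positive) gives (1, -1, -2, -1).

(1, -1, -2, -1)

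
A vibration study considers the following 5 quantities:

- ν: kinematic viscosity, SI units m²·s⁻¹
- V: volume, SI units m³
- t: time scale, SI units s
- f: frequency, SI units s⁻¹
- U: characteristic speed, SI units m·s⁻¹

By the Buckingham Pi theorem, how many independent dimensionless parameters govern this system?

3

There are 5 variables and 2 base dimensions (L, T).
The dimension matrix has rank 2.
Independent dimensionless groups: 5 − 2 = 3.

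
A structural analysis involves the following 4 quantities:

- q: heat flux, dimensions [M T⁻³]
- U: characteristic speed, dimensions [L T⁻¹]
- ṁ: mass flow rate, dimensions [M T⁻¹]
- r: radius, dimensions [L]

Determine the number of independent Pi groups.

1

There are 4 variables and 3 base dimensions (M, L, T).
The dimension matrix has rank 3.
Independent dimensionless groups: 4 − 3 = 1.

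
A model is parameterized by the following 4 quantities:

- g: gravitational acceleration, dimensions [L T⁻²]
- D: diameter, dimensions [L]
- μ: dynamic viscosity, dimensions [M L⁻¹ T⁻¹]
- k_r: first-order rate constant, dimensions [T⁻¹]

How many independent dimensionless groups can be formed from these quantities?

1

There are 4 variables and 3 base dimensions (M, L, T).
The dimension matrix has rank 3.
Independent dimensionless groups: 4 − 3 = 1.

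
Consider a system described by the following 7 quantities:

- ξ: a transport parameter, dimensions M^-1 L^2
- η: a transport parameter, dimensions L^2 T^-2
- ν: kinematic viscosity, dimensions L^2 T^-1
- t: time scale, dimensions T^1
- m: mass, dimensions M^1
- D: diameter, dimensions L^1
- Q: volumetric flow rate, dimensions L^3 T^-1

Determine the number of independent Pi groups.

4

There are 7 variables and 3 base dimensions (M, L, T).
The dimension matrix has rank 3.
Independent dimensionless groups: 7 − 3 = 4.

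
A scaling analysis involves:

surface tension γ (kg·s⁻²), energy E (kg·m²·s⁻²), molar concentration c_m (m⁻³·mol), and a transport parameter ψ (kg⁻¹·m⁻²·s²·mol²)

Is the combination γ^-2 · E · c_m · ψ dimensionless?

Sum the exponent of each base dimension across the product:
  M: −2·[γ]_M + [E]_M + [c_m]_M + [ψ]_M = −2·(1) + (1) + (0) + (-1) = -2
  L: −2·[γ]_L + [E]_L + [c_m]_L + [ψ]_L = −2·(0) + (2) + (-3) + (-2) = -3
  T: −2·[γ]_T + [E]_T + [c_m]_T + [ψ]_T = −2·(-2) + (-2) + (0) + (2) = 4
  N: −2·[γ]_N + [E]_N + [c_m]_N + [ψ]_N = −2·(0) + (0) + (1) + (2) = 3
Net dimensions [M⁻² L⁻³ T⁴ N³] ≠ [1] — not dimensionless.

no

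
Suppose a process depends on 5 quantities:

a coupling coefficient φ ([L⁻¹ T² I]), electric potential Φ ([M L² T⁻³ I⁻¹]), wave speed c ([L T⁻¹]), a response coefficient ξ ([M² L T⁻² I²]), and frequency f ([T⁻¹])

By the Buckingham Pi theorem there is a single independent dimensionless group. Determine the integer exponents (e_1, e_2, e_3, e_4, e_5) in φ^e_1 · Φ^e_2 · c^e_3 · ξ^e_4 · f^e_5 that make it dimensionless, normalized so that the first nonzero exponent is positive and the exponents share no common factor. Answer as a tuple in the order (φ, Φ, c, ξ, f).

(4, 2, 1, -1, 3)

M: e_1·(0) + e_2·(1) + e_3·(0) + e_4·(2) + e_5·(0) = 0
L: e_1·(-1) + e_2·(2) + e_3·(1) + e_4·(1) + e_5·(0) = 0
T: e_1·(2) + e_2·(-3) + e_3·(-1) + e_4·(-2) + e_5·(-1) = 0
I: e_1·(1) + e_2·(-1) + e_3·(0) + e_4·(2) + e_5·(0) = 0
Solving this homogeneous linear system for the smallest-integer solution (first nonzero entry positive) gives (4, 2, 1, -1, 3).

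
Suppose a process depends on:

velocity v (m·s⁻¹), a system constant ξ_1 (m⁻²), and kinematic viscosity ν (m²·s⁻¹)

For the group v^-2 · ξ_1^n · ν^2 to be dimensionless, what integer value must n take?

Balance the L exponent: (-2)·n from ξ_1, plus −2·(1) + 2·(2) = 2 from the rest, must sum to zero.
-2n + 2 = 0, so n = 1.

1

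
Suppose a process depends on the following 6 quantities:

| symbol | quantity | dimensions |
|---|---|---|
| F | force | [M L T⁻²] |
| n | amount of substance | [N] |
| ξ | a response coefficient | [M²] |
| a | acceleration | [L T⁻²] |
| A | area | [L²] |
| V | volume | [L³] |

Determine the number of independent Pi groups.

2

There are 6 variables and 4 base dimensions (M, L, T, N).
The dimension matrix has rank 4.
Independent dimensionless groups: 6 − 4 = 2.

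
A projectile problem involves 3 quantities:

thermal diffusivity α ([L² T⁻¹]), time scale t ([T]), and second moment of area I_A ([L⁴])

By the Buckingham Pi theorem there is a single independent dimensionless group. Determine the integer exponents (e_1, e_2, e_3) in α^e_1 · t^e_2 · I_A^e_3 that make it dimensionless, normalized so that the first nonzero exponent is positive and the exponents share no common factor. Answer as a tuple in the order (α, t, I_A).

(2, 2, -1)

L: e_1·(2) + e_2·(0) + e_3·(4) = 0
T: e_1·(-1) + e_2·(1) + e_3·(0) = 0
Solving this homogeneous linear system for the smallest-integer solution (first nonzero entry positive) gives (2, 2, -1).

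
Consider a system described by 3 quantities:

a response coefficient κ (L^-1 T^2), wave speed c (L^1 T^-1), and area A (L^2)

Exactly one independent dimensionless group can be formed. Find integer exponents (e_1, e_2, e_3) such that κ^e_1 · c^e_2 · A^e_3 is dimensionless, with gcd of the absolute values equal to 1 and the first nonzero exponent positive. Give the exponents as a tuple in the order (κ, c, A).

L: e_1·(-1) + e_2·(1) + e_3·(2) = 0
T: e_1·(2) + e_2·(-1) + e_3·(0) = 0
Solving this homogeneous linear system for the smallest-integer solution (first nonzero entry positive) gives (2, 4, -1).

(2, 4, -1)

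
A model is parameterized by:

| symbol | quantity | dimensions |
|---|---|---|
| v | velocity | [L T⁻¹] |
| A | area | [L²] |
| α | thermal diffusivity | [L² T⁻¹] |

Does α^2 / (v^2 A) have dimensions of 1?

Sum the exponent of each base dimension across the product:
  M: −2·[v]_M − [A]_M + 2·[α]_M = −2·(0) − (0) + 2·(0) = 0
  L: −2·[v]_L − [A]_L + 2·[α]_L = −2·(1) − (2) + 2·(2) = 0
  T: −2·[v]_T − [A]_T + 2·[α]_T = −2·(-1) − (0) + 2·(-1) = 0
  Θ: −2·[v]_Θ − [A]_Θ + 2·[α]_Θ = −2·(0) − (0) + 2·(0) = 0
All base exponents vanish — dimensionless.

yes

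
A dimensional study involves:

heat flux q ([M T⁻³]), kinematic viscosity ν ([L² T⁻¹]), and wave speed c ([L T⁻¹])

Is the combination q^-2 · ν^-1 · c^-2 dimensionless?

Sum the exponent of each base dimension across the product:
  M: −2·[q]_M − [ν]_M − 2·[c]_M = −2·(1) − (0) − 2·(0) = -2
  L: −2·[q]_L − [ν]_L − 2·[c]_L = −2·(0) − (2) − 2·(1) = -4
  T: −2·[q]_T − [ν]_T − 2·[c]_T = −2·(-3) − (-1) − 2·(-1) = 9
Net dimensions [M⁻² L⁻⁴ T⁹] ≠ [1] — not dimensionless.

no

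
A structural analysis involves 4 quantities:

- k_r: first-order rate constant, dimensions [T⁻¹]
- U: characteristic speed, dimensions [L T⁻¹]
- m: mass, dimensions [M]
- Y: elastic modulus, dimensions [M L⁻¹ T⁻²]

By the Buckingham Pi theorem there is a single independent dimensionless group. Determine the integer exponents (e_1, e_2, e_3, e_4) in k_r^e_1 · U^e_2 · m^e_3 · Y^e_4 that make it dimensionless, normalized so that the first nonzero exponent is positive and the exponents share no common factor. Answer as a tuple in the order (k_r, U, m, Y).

M: e_1·(0) + e_2·(0) + e_3·(1) + e_4·(1) = 0
L: e_1·(0) + e_2·(1) + e_3·(0) + e_4·(-1) = 0
T: e_1·(-1) + e_2·(-1) + e_3·(0) + e_4·(-2) = 0
Solving this homogeneous linear system for the smallest-integer solution (first nonzero entry positive) gives (3, -1, 1, -1).

(3, -1, 1, -1)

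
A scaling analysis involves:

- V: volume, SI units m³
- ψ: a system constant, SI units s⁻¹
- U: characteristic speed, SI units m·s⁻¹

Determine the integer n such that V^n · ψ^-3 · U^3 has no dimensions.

-1

Balance the L exponent: (3)·n from V, plus −3·(0) + 3·(1) = 3 from the rest, must sum to zero.
3n + 3 = 0, so n = -1.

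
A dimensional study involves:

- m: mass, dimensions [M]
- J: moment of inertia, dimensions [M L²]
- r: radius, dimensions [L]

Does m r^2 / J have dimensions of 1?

yes

Sum the exponent of each base dimension across the product:
  M: [m]_M − [J]_M + 2·[r]_M = (1) − (1) + 2·(0) = 0
  L: [m]_L − [J]_L + 2·[r]_L = (0) − (2) + 2·(1) = 0
  T: [m]_T − [J]_T + 2·[r]_T = (0) − (0) + 2·(0) = 0
All base exponents vanish — dimensionless.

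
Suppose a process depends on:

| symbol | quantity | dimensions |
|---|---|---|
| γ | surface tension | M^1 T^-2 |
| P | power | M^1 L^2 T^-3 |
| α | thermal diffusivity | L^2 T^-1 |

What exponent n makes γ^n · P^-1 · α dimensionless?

1

Balance the M exponent: (1)·n from γ, plus −(1) + (0) = -1 from the rest, must sum to zero.
n − 1 = 0, so n = 1.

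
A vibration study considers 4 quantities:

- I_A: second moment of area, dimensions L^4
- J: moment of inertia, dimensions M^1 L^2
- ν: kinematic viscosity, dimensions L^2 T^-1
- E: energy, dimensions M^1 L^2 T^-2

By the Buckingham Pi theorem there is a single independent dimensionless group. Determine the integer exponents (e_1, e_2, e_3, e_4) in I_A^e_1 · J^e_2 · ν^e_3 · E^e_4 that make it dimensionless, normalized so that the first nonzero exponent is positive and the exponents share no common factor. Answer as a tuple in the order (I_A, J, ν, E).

(1, -1, -2, 1)

M: e_1·(0) + e_2·(1) + e_3·(0) + e_4·(1) = 0
L: e_1·(4) + e_2·(2) + e_3·(2) + e_4·(2) = 0
T: e_1·(0) + e_2·(0) + e_3·(-1) + e_4·(-2) = 0
Solving this homogeneous linear system for the smallest-integer solution (first nonzero entry positive) gives (1, -1, -2, 1).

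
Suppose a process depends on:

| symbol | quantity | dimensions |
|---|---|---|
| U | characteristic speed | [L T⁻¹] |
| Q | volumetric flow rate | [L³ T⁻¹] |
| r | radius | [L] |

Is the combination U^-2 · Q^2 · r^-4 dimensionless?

yes

Sum the exponent of each base dimension across the product:
  M: −2·[U]_M + 2·[Q]_M − 4·[r]_M = −2·(0) + 2·(0) − 4·(0) = 0
  L: −2·[U]_L + 2·[Q]_L − 4·[r]_L = −2·(1) + 2·(3) − 4·(1) = 0
  T: −2·[U]_T + 2·[Q]_T − 4·[r]_T = −2·(-1) + 2·(-1) − 4·(0) = 0
All base exponents vanish — dimensionless.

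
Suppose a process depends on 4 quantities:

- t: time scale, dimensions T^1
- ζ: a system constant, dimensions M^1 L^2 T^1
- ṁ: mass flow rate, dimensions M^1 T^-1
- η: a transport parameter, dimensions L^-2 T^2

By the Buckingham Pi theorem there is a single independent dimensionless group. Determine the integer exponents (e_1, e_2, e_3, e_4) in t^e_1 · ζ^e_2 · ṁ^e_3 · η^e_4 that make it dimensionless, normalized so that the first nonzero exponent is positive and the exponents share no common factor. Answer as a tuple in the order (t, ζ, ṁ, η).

(4, -1, 1, -1)

M: e_1·(0) + e_2·(1) + e_3·(1) + e_4·(0) = 0
L: e_1·(0) + e_2·(2) + e_3·(0) + e_4·(-2) = 0
T: e_1·(1) + e_2·(1) + e_3·(-1) + e_4·(2) = 0
Solving this homogeneous linear system for the smallest-integer solution (first nonzero entry positive) gives (4, -1, 1, -1).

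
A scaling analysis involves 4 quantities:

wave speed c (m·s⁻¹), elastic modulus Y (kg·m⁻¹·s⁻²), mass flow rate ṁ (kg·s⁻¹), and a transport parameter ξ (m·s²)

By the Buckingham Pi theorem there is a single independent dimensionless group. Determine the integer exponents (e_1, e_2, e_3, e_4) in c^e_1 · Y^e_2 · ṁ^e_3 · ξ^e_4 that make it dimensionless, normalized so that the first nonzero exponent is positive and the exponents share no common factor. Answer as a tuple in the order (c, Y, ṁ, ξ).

M: e_1·(0) + e_2·(1) + e_3·(1) + e_4·(0) = 0
L: e_1·(1) + e_2·(-1) + e_3·(0) + e_4·(1) = 0
T: e_1·(-1) + e_2·(-2) + e_3·(-1) + e_4·(2) = 0
Solving this homogeneous linear system for the smallest-integer solution (first nonzero entry positive) gives (1, 3, -3, 2).

(1, 3, -3, 2)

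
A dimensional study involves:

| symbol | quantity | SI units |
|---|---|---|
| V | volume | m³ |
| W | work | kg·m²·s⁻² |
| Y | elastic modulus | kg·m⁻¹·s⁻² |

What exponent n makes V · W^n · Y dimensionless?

Balance the M exponent: (1)·n from W, plus (0) + (1) = 1 from the rest, must sum to zero.
n + 1 = 0, so n = -1.

-1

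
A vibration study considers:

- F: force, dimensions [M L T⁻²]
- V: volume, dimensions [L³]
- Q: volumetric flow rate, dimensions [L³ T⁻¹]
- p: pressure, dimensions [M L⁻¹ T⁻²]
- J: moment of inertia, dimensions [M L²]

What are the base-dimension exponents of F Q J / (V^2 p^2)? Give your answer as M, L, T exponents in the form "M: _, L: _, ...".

Collect each base-dimension exponent across the product:
  M: (1) − 2·(0) + (0) − 2·(1) + (1) = 0
  L: (1) − 2·(3) + (3) − 2·(-1) + (2) = 2
  T: (-2) − 2·(0) + (-1) − 2·(-2) + (0) = 1
So the dimensions are [L² T].

M: 0, L: 2, T: 1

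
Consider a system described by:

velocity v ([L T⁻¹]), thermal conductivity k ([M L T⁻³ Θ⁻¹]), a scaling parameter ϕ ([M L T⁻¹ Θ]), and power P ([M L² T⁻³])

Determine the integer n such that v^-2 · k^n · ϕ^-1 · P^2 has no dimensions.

-1

Balance the M exponent: (1)·n from k, plus −2·(0) − (1) + 2·(1) = 1 from the rest, must sum to zero.
n + 1 = 0, so n = -1.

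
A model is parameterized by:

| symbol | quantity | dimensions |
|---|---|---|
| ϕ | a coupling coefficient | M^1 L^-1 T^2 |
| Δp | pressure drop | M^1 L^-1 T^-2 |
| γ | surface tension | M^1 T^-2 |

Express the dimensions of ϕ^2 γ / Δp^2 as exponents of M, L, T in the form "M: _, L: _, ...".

M: 1, L: 0, T: 6

Collect each base-dimension exponent across the product:
  M: 2·(1) − 2·(1) + (1) = 1
  L: 2·(-1) − 2·(-1) + (0) = 0
  T: 2·(2) − 2·(-2) + (-2) = 6
So the dimensions are [M T⁶].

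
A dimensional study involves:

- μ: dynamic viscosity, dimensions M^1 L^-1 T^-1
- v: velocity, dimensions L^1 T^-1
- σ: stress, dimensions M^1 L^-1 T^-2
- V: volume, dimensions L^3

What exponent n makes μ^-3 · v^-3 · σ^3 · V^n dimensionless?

Balance the L exponent: (3)·n from V, plus −3·(-1) − 3·(1) + 3·(-1) = -3 from the rest, must sum to zero.
3n − 3 = 0, so n = 1.

1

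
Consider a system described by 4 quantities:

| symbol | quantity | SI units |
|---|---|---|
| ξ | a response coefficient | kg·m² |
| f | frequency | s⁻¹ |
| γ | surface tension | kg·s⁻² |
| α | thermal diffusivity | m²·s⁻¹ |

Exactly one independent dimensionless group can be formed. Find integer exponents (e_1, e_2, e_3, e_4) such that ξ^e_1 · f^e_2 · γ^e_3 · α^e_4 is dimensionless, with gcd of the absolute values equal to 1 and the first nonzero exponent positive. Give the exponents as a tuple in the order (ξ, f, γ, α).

M: e_1·(1) + e_2·(0) + e_3·(1) + e_4·(0) = 0
L: e_1·(2) + e_2·(0) + e_3·(0) + e_4·(2) = 0
T: e_1·(0) + e_2·(-1) + e_3·(-2) + e_4·(-1) = 0
Solving this homogeneous linear system for the smallest-integer solution (first nonzero entry positive) gives (1, 3, -1, -1).

(1, 3, -1, -1)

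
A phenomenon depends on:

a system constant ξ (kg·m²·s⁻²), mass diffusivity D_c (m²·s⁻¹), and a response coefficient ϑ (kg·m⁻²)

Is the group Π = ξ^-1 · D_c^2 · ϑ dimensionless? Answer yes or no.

yes

Sum the exponent of each base dimension across the product:
  M: −[ξ]_M + 2·[D_c]_M + [ϑ]_M = −(1) + 2·(0) + (1) = 0
  L: −[ξ]_L + 2·[D_c]_L + [ϑ]_L = −(2) + 2·(2) + (-2) = 0
  T: −[ξ]_T + 2·[D_c]_T + [ϑ]_T = −(-2) + 2·(-1) + (0) = 0
All base exponents vanish — dimensionless.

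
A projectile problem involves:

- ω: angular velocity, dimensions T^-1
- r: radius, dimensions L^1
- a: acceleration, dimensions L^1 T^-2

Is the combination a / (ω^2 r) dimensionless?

yes

Sum the exponent of each base dimension across the product:
  L: −2·[ω]_L − [r]_L + [a]_L = −2·(0) − (1) + (1) = 0
  T: −2·[ω]_T − [r]_T + [a]_T = −2·(-1) − (0) + (-2) = 0
All base exponents vanish — dimensionless.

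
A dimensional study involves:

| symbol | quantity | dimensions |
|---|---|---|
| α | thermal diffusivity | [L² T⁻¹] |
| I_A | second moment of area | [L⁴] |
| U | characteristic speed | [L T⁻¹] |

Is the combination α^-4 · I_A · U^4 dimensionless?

yes

Sum the exponent of each base dimension across the product:
  M: −4·[α]_M + [I_A]_M + 4·[U]_M = −4·(0) + (0) + 4·(0) = 0
  L: −4·[α]_L + [I_A]_L + 4·[U]_L = −4·(2) + (4) + 4·(1) = 0
  T: −4·[α]_T + [I_A]_T + 4·[U]_T = −4·(-1) + (0) + 4·(-1) = 0
  Θ: −4·[α]_Θ + [I_A]_Θ + 4·[U]_Θ = −4·(0) + (0) + 4·(0) = 0
  N: −4·[α]_N + [I_A]_N + 4·[U]_N = −4·(0) + (0) + 4·(0) = 0
All base exponents vanish — dimensionless.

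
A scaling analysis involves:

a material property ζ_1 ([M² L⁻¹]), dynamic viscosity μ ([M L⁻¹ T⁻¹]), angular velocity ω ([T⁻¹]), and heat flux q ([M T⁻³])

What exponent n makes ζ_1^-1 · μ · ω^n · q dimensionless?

Balance the T exponent: (-1)·n from ω, plus −(0) + (-1) + (-3) = -4 from the rest, must sum to zero.
−n − 4 = 0, so n = -4.

-4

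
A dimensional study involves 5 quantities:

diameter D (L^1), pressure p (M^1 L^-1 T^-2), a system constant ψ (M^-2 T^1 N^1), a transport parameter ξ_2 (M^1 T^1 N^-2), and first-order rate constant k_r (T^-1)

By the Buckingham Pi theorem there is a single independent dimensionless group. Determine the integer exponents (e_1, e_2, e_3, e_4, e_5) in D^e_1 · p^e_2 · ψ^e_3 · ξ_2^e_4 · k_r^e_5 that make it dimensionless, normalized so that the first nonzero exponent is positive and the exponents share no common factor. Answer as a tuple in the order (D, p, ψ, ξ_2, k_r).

M: e_1·(0) + e_2·(1) + e_3·(-2) + e_4·(1) + e_5·(0) = 0
L: e_1·(1) + e_2·(-1) + e_3·(0) + e_4·(0) + e_5·(0) = 0
T: e_1·(0) + e_2·(-2) + e_3·(1) + e_4·(1) + e_5·(-1) = 0
N: e_1·(0) + e_2·(0) + e_3·(1) + e_4·(-2) + e_5·(0) = 0
Solving this homogeneous linear system for the smallest-integer solution (first nonzero entry positive) gives (3, 3, 2, 1, -3).

(3, 3, 2, 1, -3)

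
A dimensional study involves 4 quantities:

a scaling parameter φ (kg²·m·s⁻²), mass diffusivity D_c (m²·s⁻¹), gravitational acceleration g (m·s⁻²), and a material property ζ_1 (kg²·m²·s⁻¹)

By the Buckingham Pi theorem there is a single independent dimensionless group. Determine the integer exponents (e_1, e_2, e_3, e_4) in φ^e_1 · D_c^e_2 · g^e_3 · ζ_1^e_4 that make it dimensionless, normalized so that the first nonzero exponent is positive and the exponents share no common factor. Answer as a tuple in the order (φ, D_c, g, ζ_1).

M: e_1·(2) + e_2·(0) + e_3·(0) + e_4·(2) = 0
L: e_1·(1) + e_2·(2) + e_3·(1) + e_4·(2) = 0
T: e_1·(-2) + e_2·(-1) + e_3·(-2) + e_4·(-1) = 0
Solving this homogeneous linear system for the smallest-integer solution (first nonzero entry positive) gives (1, 1, -1, -1).

(1, 1, -1, -1)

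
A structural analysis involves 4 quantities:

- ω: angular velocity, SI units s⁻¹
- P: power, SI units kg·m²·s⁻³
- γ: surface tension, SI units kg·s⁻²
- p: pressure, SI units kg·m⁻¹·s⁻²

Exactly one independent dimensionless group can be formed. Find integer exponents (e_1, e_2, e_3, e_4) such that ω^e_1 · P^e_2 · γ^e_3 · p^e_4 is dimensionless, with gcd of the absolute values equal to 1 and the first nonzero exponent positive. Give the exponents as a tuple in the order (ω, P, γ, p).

(1, -1, 3, -2)

M: e_1·(0) + e_2·(1) + e_3·(1) + e_4·(1) = 0
L: e_1·(0) + e_2·(2) + e_3·(0) + e_4·(-1) = 0
T: e_1·(-1) + e_2·(-3) + e_3·(-2) + e_4·(-2) = 0
Solving this homogeneous linear system for the smallest-integer solution (first nonzero entry positive) gives (1, -1, 3, -2).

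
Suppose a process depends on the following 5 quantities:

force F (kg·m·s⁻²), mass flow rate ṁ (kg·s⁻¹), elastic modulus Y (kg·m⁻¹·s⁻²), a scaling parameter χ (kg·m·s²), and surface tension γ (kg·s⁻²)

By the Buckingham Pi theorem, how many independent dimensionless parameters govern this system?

2

There are 5 variables and 3 base dimensions (M, L, T).
The dimension matrix has rank 3.
Independent dimensionless groups: 5 − 3 = 2.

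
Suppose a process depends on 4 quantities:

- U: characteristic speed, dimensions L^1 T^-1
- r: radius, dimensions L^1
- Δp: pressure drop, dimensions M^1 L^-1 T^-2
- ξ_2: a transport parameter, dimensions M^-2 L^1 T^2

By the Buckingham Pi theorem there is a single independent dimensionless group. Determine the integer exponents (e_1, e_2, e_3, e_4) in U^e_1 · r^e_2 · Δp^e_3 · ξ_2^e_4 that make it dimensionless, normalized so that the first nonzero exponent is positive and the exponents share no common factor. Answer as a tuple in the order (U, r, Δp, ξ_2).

M: e_1·(0) + e_2·(0) + e_3·(1) + e_4·(-2) = 0
L: e_1·(1) + e_2·(1) + e_3·(-1) + e_4·(1) = 0
T: e_1·(-1) + e_2·(0) + e_3·(-2) + e_4·(2) = 0
Solving this homogeneous linear system for the smallest-integer solution (first nonzero entry positive) gives (2, -3, -2, -1).

(2, -3, -2, -1)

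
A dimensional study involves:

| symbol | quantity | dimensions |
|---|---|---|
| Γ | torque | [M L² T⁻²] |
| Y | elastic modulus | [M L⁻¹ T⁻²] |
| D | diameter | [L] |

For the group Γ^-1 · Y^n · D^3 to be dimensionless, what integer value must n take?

Balance the M exponent: (1)·n from Y, plus −(1) + 3·(0) = -1 from the rest, must sum to zero.
n − 1 = 0, so n = 1.

1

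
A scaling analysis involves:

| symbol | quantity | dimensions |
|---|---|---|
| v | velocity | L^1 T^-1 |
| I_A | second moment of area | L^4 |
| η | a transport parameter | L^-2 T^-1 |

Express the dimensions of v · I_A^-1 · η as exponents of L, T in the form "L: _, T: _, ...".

Collect each base-dimension exponent across the product:
  L: (1) − (4) + (-2) = -5
  T: (-1) − (0) + (-1) = -2
So the dimensions are [L⁻⁵ T⁻²].

L: -5, T: -2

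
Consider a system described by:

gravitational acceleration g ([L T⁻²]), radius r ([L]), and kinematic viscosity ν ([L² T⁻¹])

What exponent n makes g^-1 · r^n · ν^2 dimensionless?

Balance the L exponent: (1)·n from r, plus −(1) + 2·(2) = 3 from the rest, must sum to zero.
n + 3 = 0, so n = -3.

-3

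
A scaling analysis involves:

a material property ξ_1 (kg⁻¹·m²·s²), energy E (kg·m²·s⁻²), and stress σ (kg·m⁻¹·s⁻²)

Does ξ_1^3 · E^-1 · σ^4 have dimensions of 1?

Sum the exponent of each base dimension across the product:
  M: 3·[ξ_1]_M − [E]_M + 4·[σ]_M = 3·(-1) − (1) + 4·(1) = 0
  L: 3·[ξ_1]_L − [E]_L + 4·[σ]_L = 3·(2) − (2) + 4·(-1) = 0
  T: 3·[ξ_1]_T − [E]_T + 4·[σ]_T = 3·(2) − (-2) + 4·(-2) = 0
All base exponents vanish — dimensionless.

yes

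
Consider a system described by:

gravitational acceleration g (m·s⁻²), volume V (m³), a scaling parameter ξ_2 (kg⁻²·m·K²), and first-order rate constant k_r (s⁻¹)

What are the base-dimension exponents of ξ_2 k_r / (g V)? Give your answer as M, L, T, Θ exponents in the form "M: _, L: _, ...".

Collect each base-dimension exponent across the product:
  M: −(0) − (0) + (-2) + (0) = -2
  L: −(1) − (3) + (1) + (0) = -3
  T: −(-2) − (0) + (0) + (-1) = 1
  Θ: −(0) − (0) + (2) + (0) = 2
So the dimensions are [M⁻² L⁻³ T Θ²].

M: -2, L: -3, T: 1, Θ: 2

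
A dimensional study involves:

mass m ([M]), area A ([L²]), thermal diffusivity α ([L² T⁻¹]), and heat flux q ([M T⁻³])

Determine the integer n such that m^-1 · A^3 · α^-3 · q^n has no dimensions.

Balance the M exponent: (1)·n from q, plus −(1) + 3·(0) − 3·(0) = -1 from the rest, must sum to zero.
n − 1 = 0, so n = 1.

1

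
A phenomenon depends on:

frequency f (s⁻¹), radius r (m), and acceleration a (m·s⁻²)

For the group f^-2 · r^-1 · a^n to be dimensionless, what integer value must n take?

1

Balance the L exponent: (1)·n from a, plus −2·(0) − (1) = -1 from the rest, must sum to zero.
n − 1 = 0, so n = 1.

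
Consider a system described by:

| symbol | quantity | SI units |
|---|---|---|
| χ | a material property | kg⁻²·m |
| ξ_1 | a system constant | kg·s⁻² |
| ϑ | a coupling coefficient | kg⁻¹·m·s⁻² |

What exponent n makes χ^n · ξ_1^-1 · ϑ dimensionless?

-1

Balance the M exponent: (-2)·n from χ, plus −(1) + (-1) = -2 from the rest, must sum to zero.
-2n − 2 = 0, so n = -1.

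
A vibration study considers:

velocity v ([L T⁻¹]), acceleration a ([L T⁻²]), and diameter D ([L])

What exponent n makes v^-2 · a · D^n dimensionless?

1

Balance the L exponent: (1)·n from D, plus −2·(1) + (1) = -1 from the rest, must sum to zero.
n − 1 = 0, so n = 1.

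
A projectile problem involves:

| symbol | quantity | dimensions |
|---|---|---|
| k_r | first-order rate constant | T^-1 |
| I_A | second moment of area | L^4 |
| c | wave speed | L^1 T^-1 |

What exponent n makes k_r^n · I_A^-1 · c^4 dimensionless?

-4

Balance the T exponent: (-1)·n from k_r, plus −(0) + 4·(-1) = -4 from the rest, must sum to zero.
−n − 4 = 0, so n = -4.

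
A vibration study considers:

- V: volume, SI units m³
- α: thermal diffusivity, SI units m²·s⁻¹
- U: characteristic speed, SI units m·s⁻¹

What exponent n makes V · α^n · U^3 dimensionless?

Balance the L exponent: (2)·n from α, plus (3) + 3·(1) = 6 from the rest, must sum to zero.
2n + 6 = 0, so n = -3.

-3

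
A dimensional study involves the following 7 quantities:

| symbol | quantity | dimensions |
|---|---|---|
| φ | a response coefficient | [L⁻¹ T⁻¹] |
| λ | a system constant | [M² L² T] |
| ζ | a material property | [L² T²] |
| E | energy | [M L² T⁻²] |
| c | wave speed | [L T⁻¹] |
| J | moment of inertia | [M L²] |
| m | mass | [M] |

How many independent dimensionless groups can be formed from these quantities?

4

There are 7 variables and 3 base dimensions (M, L, T).
The dimension matrix has rank 3.
Independent dimensionless groups: 7 − 3 = 4.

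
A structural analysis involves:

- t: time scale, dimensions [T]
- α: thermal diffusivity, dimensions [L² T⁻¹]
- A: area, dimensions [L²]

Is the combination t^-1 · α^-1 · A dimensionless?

Sum the exponent of each base dimension across the product:
  L: −[t]_L − [α]_L + [A]_L = −(0) − (2) + (2) = 0
  T: −[t]_T − [α]_T + [A]_T = −(1) − (-1) + (0) = 0
All base exponents vanish — dimensionless.

yes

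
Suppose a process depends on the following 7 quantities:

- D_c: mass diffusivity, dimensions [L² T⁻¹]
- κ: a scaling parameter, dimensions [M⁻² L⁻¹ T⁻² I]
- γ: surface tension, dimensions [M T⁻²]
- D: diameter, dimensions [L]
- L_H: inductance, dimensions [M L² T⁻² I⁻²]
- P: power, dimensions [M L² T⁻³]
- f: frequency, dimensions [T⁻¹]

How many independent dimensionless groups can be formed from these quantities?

There are 7 variables and 4 base dimensions (M, L, T, I).
The dimension matrix has rank 4.
Independent dimensionless groups: 7 − 4 = 3.

3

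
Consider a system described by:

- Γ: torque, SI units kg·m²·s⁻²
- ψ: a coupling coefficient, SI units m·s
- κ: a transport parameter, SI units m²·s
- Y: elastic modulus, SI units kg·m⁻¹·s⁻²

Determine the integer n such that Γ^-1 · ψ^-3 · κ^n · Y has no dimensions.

Balance the L exponent: (2)·n from κ, plus −(2) − 3·(1) + (-1) = -6 from the rest, must sum to zero.
2n − 6 = 0, so n = 3.

3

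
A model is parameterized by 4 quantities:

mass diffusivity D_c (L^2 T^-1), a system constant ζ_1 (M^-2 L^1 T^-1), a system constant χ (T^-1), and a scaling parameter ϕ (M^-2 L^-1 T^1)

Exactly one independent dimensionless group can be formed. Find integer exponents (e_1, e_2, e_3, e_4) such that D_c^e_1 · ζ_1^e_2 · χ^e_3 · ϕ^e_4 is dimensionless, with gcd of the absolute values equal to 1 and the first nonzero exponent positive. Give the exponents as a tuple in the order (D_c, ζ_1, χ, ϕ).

(1, -1, 1, 1)

M: e_1·(0) + e_2·(-2) + e_3·(0) + e_4·(-2) = 0
L: e_1·(2) + e_2·(1) + e_3·(0) + e_4·(-1) = 0
T: e_1·(-1) + e_2·(-1) + e_3·(-1) + e_4·(1) = 0
Solving this homogeneous linear system for the smallest-integer solution (first nonzero entry positive) gives (1, -1, 1, 1).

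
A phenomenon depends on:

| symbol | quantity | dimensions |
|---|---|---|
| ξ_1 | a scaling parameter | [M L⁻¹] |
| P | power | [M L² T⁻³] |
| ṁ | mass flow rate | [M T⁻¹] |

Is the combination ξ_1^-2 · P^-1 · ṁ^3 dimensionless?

yes

Sum the exponent of each base dimension across the product:
  M: −2·[ξ_1]_M − [P]_M + 3·[ṁ]_M = −2·(1) − (1) + 3·(1) = 0
  L: −2·[ξ_1]_L − [P]_L + 3·[ṁ]_L = −2·(-1) − (2) + 3·(0) = 0
  T: −2·[ξ_1]_T − [P]_T + 3·[ṁ]_T = −2·(0) − (-3) + 3·(-1) = 0
All base exponents vanish — dimensionless.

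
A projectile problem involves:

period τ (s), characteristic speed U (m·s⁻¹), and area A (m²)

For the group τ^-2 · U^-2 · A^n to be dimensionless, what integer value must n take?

Balance the L exponent: (2)·n from A, plus −2·(0) − 2·(1) = -2 from the rest, must sum to zero.
2n − 2 = 0, so n = 1.

1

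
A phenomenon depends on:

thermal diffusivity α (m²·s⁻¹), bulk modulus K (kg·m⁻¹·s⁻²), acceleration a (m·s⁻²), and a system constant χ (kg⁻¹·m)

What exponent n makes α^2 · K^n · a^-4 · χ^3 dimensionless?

Balance the M exponent: (1)·n from K, plus 2·(0) − 4·(0) + 3·(-1) = -3 from the rest, must sum to zero.
n − 3 = 0, so n = 3.

3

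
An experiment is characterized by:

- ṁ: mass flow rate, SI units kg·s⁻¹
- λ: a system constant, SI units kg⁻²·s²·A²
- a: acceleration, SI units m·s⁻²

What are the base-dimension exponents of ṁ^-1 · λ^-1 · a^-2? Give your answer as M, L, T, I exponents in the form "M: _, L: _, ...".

Collect each base-dimension exponent across the product:
  M: −(1) − (-2) − 2·(0) = 1
  L: −(0) − (0) − 2·(1) = -2
  T: −(-1) − (2) − 2·(-2) = 3
  I: −(0) − (2) − 2·(0) = -2
So the dimensions are [M L⁻² T³ I⁻²].

M: 1, L: -2, T: 3, I: -2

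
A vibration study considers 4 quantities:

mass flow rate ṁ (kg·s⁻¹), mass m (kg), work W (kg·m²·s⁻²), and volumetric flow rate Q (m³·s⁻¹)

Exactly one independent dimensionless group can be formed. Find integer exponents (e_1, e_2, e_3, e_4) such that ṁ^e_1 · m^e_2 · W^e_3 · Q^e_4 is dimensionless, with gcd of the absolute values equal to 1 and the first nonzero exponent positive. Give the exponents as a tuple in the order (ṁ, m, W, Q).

(4, -1, -3, 2)

M: e_1·(1) + e_2·(1) + e_3·(1) + e_4·(0) = 0
L: e_1·(0) + e_2·(0) + e_3·(2) + e_4·(3) = 0
T: e_1·(-1) + e_2·(0) + e_3·(-2) + e_4·(-1) = 0
Solving this homogeneous linear system for the smallest-integer solution (first nonzero entry positive) gives (4, -1, -3, 2).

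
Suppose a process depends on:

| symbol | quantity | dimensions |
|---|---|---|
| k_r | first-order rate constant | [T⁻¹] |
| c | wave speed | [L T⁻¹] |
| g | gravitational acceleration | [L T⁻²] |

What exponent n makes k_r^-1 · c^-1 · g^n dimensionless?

Balance the L exponent: (1)·n from g, plus −(0) − (1) = -1 from the rest, must sum to zero.
n − 1 = 0, so n = 1.

1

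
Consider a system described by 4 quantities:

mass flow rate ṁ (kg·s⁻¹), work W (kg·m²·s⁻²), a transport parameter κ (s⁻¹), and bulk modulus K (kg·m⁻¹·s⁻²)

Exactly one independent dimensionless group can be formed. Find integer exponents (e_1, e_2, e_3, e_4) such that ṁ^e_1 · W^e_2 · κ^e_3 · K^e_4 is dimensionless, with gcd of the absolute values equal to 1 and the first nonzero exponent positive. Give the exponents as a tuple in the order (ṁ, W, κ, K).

(3, -1, 3, -2)

M: e_1·(1) + e_2·(1) + e_3·(0) + e_4·(1) = 0
L: e_1·(0) + e_2·(2) + e_3·(0) + e_4·(-1) = 0
T: e_1·(-1) + e_2·(-2) + e_3·(-1) + e_4·(-2) = 0
Solving this homogeneous linear system for the smallest-integer solution (first nonzero entry positive) gives (3, -1, 3, -2).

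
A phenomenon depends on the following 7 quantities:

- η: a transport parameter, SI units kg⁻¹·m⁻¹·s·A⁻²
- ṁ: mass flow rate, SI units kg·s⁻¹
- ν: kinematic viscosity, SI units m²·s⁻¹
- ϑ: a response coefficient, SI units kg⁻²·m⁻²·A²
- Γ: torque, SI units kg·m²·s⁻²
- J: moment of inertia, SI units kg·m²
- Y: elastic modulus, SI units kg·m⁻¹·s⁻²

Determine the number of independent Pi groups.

3

There are 7 variables and 4 base dimensions (M, L, T, I).
The dimension matrix has rank 4.
Independent dimensionless groups: 7 − 4 = 3.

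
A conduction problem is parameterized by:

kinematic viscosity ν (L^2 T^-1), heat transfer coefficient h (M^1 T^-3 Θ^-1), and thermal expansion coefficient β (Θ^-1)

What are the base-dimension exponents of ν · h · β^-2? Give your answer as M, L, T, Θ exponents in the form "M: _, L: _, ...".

Collect each base-dimension exponent across the product:
  M: (0) + (1) − 2·(0) = 1
  L: (2) + (0) − 2·(0) = 2
  T: (-1) + (-3) − 2·(0) = -4
  Θ: (0) + (-1) − 2·(-1) = 1
So the dimensions are [M L² T⁻⁴ Θ].

M: 1, L: 2, T: -4, Θ: 1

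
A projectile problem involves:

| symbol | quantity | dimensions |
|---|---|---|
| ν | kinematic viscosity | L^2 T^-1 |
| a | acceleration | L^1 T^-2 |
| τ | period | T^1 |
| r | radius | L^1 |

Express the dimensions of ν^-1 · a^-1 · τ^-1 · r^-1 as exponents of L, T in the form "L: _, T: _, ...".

Collect each base-dimension exponent across the product:
  L: −(2) − (1) − (0) − (1) = -4
  T: −(-1) − (-2) − (1) − (0) = 2
So the dimensions are [L⁻⁴ T²].

L: -4, T: 2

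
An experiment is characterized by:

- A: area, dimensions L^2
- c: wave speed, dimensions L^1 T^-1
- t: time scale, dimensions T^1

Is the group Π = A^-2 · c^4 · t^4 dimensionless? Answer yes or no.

Sum the exponent of each base dimension across the product:
  M: −2·[A]_M + 4·[c]_M + 4·[t]_M = −2·(0) + 4·(0) + 4·(0) = 0
  L: −2·[A]_L + 4·[c]_L + 4·[t]_L = −2·(2) + 4·(1) + 4·(0) = 0
  T: −2·[A]_T + 4·[c]_T + 4·[t]_T = −2·(0) + 4·(-1) + 4·(1) = 0
All base exponents vanish — dimensionless.

yes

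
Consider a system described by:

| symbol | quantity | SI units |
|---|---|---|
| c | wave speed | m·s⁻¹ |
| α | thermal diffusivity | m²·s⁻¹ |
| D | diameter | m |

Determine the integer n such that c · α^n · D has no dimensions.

Balance the L exponent: (2)·n from α, plus (1) + (1) = 2 from the rest, must sum to zero.
2n + 2 = 0, so n = -1.

-1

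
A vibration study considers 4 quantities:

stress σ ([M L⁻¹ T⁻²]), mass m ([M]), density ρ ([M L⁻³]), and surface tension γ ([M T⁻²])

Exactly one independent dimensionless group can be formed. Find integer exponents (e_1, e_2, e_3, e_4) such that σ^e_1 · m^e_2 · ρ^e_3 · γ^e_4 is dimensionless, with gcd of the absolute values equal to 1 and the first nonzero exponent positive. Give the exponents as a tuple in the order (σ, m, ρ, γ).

(3, 1, -1, -3)

M: e_1·(1) + e_2·(1) + e_3·(1) + e_4·(1) = 0
L: e_1·(-1) + e_2·(0) + e_3·(-3) + e_4·(0) = 0
T: e_1·(-2) + e_2·(0) + e_3·(0) + e_4·(-2) = 0
Solving this homogeneous linear system for the smallest-integer solution (first nonzero entry positive) gives (3, 1, -1, -3).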